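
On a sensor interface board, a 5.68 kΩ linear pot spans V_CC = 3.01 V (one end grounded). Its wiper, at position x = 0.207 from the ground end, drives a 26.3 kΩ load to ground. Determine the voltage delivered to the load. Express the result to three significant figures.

V_out ≈ 0.602 V

Split the track: R_lower = x·R_p = 1.176 kΩ, R_upper = (1−x)·R_p = 4.504 kΩ.
(x·R_p) ‖ R_L = 1.125 kΩ.
Loaded-divider output: V_out = 3.01 × 0.1999 = 0.6017 V.
(Unloaded: V_out = x·V_CC = 0.623 V.)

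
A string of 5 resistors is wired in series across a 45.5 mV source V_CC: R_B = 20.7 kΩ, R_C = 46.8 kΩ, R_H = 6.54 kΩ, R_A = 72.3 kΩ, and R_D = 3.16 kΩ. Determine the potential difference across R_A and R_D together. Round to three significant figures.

V ≈ 23.0 mV

ΣR = 20.7 + 46.8 + 6.54 + 72.3 + 3.16 = 149.5 kΩ.
R_{R_A..R_D} = 72.3 + 3.16 = 75.46 kΩ.
By the voltage-divider rule, V = 45.5 × 75.46/149.5 = 22.97 mV.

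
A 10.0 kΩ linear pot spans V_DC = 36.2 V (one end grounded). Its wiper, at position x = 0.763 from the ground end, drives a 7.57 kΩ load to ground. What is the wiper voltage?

Lower segment x·R_p = 7.630 kΩ; upper segment (1−x)·R_p = 2.370 kΩ.
(x·R_p) ‖ R_L = 3.800 kΩ.
Then V_out = V_DC · 3.800/(2.370 + 3.800) = 22.29 V.
(Unloaded: V_out = x·V_DC = 27.6 V.)

V_out ≈ 22.3 V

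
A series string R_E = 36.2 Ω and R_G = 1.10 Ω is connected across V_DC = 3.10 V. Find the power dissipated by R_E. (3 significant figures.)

P ≈ 0.250 W

The common current is I = 3.10/37.30 = 0.08311 A.
P = I²R = 0.006907 × 36.2 = 0.2500 W.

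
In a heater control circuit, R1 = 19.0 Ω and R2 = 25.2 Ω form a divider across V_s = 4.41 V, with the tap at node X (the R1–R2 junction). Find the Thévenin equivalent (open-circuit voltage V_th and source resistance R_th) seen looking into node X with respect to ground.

V_th ≈ 2.51 V, R_th ≈ 10.8 Ω

Open-circuit (no load on X): V_th = V_s · R2/(R1 + R2) = 4.41 × 25.2/(19.00 + 25.2) = 2.514 V.
Looking into X with the source shorted: R_th = R1·R2/(R1+R2) = 19.00 × 25.2/44.20 = 10.83 Ω.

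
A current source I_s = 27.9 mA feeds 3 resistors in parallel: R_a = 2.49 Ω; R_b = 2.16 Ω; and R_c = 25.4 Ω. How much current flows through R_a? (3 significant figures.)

Conductances: ΣG = 1/2.49 + 1/2.16 + 1/25.4 = 0.9039 (1/Ω).
Current divider: I(R_a) = I_s · G_k/ΣG = 27.9 × (0.4016/0.9039) = 27.9 × 0.4443 = 12.40 mA.

I ≈ 12.4 mA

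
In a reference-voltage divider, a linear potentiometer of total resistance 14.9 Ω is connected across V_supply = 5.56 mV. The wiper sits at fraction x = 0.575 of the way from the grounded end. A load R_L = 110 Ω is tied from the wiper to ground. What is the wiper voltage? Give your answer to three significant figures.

Lower segment x·R_p = 8.567 Ω; upper segment (1−x)·R_p = 6.333 Ω.
R_L loads the lower segment: effective lower R = 7.948 Ω.
V_out = 5.56 × 7.948/(6.333 + 7.948) = 3.095 mV.
(Unloaded: V_out = x·V_supply = 3.20 mV.)

V_out ≈ 3.09 mV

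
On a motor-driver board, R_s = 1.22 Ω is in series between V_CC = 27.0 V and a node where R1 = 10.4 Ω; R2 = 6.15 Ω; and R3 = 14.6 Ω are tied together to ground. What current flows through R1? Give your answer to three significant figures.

Parallel bank: R_p = 1/(1/10.4 + 1/6.15 + 1/14.6) = 3.056 Ω.
Node voltage V_A = V_CC · R_p/(R_s + R_p) = 27.0 × 0.7147 = 19.30 V.
Branch current I = V_A/R1 = 19.30/10.4 = 1.855 A.

I ≈ 1.86 A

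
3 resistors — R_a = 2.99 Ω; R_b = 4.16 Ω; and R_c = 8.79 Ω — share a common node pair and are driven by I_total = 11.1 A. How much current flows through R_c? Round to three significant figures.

ΣG = 1/2.99 + 1/4.16 + 1/8.79 = 0.6886.
R_c takes the fraction G_k/ΣG = 0.1138/0.6886 = 0.1652, so I = 11.1 × 0.1652 = 1.834 A.

I ≈ 1.83 A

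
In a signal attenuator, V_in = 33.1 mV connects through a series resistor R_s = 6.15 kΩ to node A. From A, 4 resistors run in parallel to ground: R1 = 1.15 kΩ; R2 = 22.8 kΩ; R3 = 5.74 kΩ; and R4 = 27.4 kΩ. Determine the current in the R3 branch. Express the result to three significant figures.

Equivalent of the parallel group: R_p = 0.8896 kΩ.
V_A = 33.1 × 0.8896/7.040 = 4.183 mV.
I(R3) = V_A / R3 = 4.183/5.74 = 0.7287 µA.

I ≈ 0.729 µA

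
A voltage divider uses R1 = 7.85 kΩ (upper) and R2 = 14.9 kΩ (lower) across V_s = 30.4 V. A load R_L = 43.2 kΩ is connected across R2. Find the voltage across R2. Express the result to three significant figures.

V_out ≈ 17.8 V

R2 ‖ R_L = (14.9 × 43.2)/(14.9 + 43.2) = 11.08 kΩ.
Then V_out = V_s · R2'/(R1 + R2') = 30.4 × 11.08/18.93 = 17.79 V.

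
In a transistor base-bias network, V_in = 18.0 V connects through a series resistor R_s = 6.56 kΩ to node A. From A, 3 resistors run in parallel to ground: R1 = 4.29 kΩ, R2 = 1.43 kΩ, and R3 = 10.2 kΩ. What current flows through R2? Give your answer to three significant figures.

Equivalent of the parallel group: R_p = 0.9705 kΩ.
Node voltage V_A = V_in · R_p/(R_s + R_p) = 18.0 × 0.1289 = 2.320 V.
I(R2) = V_A / R2 = 2.320/1.43 = 1.622 mA.

I ≈ 1.62 mA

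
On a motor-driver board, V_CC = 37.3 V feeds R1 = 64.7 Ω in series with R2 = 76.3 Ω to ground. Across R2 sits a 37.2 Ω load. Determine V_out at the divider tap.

R2 ‖ R_L = (76.3 × 37.2)/(76.3 + 37.2) = 25.01 Ω.
Now apply the divider: V_out = 37.3 × 0.2788 = 10.40 V.

V_out ≈ 10.4 V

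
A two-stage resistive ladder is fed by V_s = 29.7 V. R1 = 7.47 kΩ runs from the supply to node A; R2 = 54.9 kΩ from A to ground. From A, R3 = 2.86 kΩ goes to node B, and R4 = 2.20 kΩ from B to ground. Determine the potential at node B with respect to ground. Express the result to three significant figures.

The second stage (R3 + R4 = 5.060 kΩ) loads node A in parallel with R2.
R2 ‖ (R3+R4) = 4.633 kΩ.
So V_A = 29.7 × 0.3828 = 11.37 V.
Stage 2 is unloaded, so V_B = V_A · R4/(R3+R4) = 11.37 × 2.20/5.060 = 4.943 V.

V_B ≈ 4.94 V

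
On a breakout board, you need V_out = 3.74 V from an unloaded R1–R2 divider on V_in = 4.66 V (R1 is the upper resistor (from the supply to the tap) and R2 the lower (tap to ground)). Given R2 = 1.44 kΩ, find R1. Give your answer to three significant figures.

R1 ≈ 0.354 kΩ

The divider ratio is R2/(R1+R2) = 3.74/4.66 = 0.8026.
R1 = R2·(1/k − 1) = 1.44 × 0.2460 = 0.3542 kΩ.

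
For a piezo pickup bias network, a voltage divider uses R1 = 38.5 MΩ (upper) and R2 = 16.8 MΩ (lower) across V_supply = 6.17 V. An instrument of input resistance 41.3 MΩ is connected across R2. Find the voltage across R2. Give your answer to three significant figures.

V_out ≈ 1.46 V

First combine the lower leg with the load: R2 ‖ R_L = 11.94 MΩ.
Then V_out = V_supply · R2'/(R1 + R2') = 6.17 × 11.94/50.44 = 1.461 V.
(Unloaded it would be 1.87 V; the load pulls it down.)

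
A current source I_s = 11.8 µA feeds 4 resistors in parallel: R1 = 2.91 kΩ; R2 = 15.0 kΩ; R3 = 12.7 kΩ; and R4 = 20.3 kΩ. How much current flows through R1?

Total conductance ΣG = 1/2.91 + 1/15.0 + 1/12.7 + 1/20.3 = 0.5383 (units of 1/kΩ).
Current divider: I(R1) = I_s · G_k/ΣG = 11.8 × (0.3436/0.5383) = 11.8 × 0.6384 = 7.533 µA.

I ≈ 7.53 µA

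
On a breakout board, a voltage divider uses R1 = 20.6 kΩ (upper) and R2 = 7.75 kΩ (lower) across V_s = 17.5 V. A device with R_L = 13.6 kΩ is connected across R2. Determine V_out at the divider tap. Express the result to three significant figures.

First combine the lower leg with the load: R2 ‖ R_L = 4.937 kΩ.
Voltage divider with the loaded lower leg: V_out = 17.5 × 4.937/(20.6 + 4.937) = 17.5 × 0.1933 = 3.383 V.

V_out ≈ 3.38 V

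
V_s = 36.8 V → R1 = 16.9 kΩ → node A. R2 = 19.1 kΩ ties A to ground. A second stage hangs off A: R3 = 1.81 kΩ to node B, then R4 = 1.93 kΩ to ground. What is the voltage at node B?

Node A sees R2 in parallel with the series input of stage 2, R3 + R4 = 3.740 kΩ.
R2 ‖ (R3+R4) = 3.128 kΩ.
First divider: V_A = V_s · 3.128/(16.9 + 3.128) = 5.747 V.
V_B = V_A × 0.5160 = 2.966 V.

V_B ≈ 2.97 V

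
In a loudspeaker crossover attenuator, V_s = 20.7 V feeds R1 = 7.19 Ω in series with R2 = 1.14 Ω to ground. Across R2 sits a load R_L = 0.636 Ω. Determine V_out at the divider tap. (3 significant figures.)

First combine the lower leg with the load: R2 ‖ R_L = 0.4082 Ω.
Now apply the divider: V_out = 20.7 × 0.05373 = 1.112 V.

V_out ≈ 1.11 V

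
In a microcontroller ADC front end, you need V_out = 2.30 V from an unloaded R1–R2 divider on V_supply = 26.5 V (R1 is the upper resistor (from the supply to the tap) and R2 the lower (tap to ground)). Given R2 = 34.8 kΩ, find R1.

R1 ≈ 366 kΩ

The divider ratio is R2/(R1+R2) = 2.30/26.5 = 0.08679.
Rearranging, R1 = R2·(1−k)/k = 34.8 × 10.52 = 366.2 kΩ.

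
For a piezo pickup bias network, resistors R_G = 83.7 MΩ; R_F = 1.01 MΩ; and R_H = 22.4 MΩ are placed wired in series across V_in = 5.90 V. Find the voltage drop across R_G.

V ≈ 4.61 V

ΣR = 83.7 + 1.01 + 22.4 = 107.1 MΩ.
Voltage divider: V = V_in · (83.70 / 107.1) = 5.90 × 0.7814 = 4.610 V.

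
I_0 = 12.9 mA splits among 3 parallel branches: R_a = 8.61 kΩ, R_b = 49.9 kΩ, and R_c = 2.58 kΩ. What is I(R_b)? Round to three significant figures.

I ≈ 0.494 mA

ΣG = 1/8.61 + 1/49.9 + 1/2.58 = 0.5238.
Current divider: I(R_b) = I_0 · G_k/ΣG = 12.9 × (0.02004/0.5238) = 12.9 × 0.03826 = 0.4936 mA.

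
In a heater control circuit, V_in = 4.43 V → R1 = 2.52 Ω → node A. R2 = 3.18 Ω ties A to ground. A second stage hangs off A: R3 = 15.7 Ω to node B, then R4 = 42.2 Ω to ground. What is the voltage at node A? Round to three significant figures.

V_A ≈ 2.41 V

The second stage (R3 + R4 = 57.90 Ω) loads node A in parallel with R2.
R2 ‖ (R3+R4) = 3.014 Ω.
So V_A = 4.43 × 0.5447 = 2.413 V.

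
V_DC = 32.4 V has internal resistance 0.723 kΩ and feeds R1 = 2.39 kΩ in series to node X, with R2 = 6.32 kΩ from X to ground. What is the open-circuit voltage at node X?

R1' = 0.723 + 2.39 = 3.113 kΩ (source resistance + R1).
Open-circuit (no load on X): V_th = V_DC · R2/(R1' + R2) = 32.4 × 6.32/(3.113 + 6.32) = 21.71 V.

V_th ≈ 21.7 V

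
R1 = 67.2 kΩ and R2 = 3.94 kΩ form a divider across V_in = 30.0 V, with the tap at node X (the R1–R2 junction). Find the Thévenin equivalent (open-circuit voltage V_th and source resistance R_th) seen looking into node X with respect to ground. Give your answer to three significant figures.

With X open, the divider is unloaded: V_th = 30.0 × 3.94/71.14 = 1.662 V.
Zeroing V_in shorts the top of R1 to ground, so R_th = R1 ‖ R2 = 3.722 kΩ.

V_th ≈ 1.66 V, R_th ≈ 3.72 kΩ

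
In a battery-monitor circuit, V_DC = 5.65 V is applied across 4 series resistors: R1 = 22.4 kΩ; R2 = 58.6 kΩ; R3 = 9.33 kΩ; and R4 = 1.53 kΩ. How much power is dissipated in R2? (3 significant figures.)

P ≈ 0.222 mW

The common current is I = 5.65/91.86 = 0.06151 mA.
V(R2) = I·R = 3.604 V; P = V·I = 3.604 × 0.06151 = 0.2217 mW.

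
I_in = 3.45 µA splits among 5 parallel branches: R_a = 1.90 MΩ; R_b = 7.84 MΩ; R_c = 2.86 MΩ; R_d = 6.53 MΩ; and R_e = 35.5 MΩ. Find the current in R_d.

ΣG = 1/1.90 + 1/7.84 + 1/2.86 + 1/6.53 + 1/35.5 = 1.185.
By the current-divider rule, I = I_in · G_k/ΣG = 3.45 × 0.1293 = 0.4459 µA.

I ≈ 0.446 µA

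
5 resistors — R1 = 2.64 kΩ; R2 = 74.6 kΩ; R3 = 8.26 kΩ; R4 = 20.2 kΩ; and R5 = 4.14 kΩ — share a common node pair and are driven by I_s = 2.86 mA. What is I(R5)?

Conductances: ΣG = 1/2.64 + 1/74.6 + 1/8.26 + 1/20.2 + 1/4.14 = 0.8043 (1/kΩ).
By the current-divider rule, I = I_s · G_k/ΣG = 2.86 × 0.3003 = 0.8589 mA.

I ≈ 0.859 mA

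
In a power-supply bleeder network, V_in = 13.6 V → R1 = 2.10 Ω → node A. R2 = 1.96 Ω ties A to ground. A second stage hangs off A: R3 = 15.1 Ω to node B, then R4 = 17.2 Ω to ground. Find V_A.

The second stage (R3 + R4 = 32.30 Ω) loads node A in parallel with R2.
Effective lower resistance at A: R2 ‖ 32.30 = 1.848 Ω.
So V_A = 13.6 × 0.4681 = 6.366 V.

V_A ≈ 6.37 V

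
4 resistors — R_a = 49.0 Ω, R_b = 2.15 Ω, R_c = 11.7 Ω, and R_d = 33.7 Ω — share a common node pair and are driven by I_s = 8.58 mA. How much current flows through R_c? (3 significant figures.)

I ≈ 1.22 mA

Total conductance ΣG = 1/49.0 + 1/2.15 + 1/11.7 + 1/33.7 = 0.6007 (units of 1/Ω).
By the current-divider rule, I = I_s · G_k/ΣG = 8.58 × 0.1423 = 1.221 mA.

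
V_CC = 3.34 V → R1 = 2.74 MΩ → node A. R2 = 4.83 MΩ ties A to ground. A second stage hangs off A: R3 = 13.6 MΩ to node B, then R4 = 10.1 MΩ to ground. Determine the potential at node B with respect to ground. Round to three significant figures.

The second stage (R3 + R4 = 23.70 MΩ) loads node A in parallel with R2.
Effective lower resistance at A: R2 ‖ 23.70 = 4.012 MΩ.
First divider: V_A = V_CC · 4.012/(2.74 + 4.012) = 1.985 V.
Then the unloaded second divider: V_B = V_A × R4/(R3+R4) = 1.985 × 0.4262 = 0.8458 V.

V_B ≈ 0.846 V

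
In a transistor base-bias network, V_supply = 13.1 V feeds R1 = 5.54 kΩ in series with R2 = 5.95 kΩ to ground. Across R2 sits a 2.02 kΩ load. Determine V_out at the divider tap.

R2 ‖ R_L = (5.95 × 2.02)/(5.95 + 2.02) = 1.508 kΩ.
Now apply the divider: V_out = 13.1 × 0.2140 = 2.803 V.

V_out ≈ 2.80 V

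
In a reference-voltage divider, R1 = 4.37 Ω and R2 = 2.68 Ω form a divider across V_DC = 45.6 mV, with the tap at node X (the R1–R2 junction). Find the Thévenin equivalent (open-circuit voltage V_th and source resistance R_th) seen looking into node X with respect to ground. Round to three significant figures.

V_th is the unloaded tap voltage: V_DC · R2/(R1+R2) = 45.6 × 0.3801 = 17.33 mV.
With V_DC suppressed (replaced by a short), R_th = R1 ‖ R2 = (4.370 × 2.68)/(4.370 + 2.68) = 1.661 Ω.

V_th ≈ 17.3 mV, R_th ≈ 1.66 Ω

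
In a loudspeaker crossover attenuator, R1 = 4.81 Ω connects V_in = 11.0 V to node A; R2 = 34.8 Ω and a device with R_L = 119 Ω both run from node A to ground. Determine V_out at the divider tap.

The load sits in parallel with R2, giving an effective lower resistance R2' = R2·R_L/(R2+R_L) = 26.93 Ω.
Then V_out = V_in · R2'/(R1 + R2') = 11.0 × 26.93/31.74 = 9.333 V.

V_out ≈ 9.33 V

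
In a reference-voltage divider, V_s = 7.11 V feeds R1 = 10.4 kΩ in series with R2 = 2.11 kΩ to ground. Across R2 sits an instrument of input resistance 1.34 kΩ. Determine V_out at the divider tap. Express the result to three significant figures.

V_out ≈ 0.519 V

First combine the lower leg with the load: R2 ‖ R_L = 0.8195 kΩ.
Now apply the divider: V_out = 7.11 × 0.07305 = 0.5194 V.
(Unloaded it would be 1.20 V; the load pulls it down.)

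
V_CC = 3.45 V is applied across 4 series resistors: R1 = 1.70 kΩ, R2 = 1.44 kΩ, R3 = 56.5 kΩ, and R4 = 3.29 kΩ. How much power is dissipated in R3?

Series current I = V_CC/ΣR = 3.45/62.93 = 0.05482 mA.
V(R3) = I·R = 3.097 V; P = V·I = 3.097 × 0.05482 = 0.1698 mW.

P ≈ 0.170 mW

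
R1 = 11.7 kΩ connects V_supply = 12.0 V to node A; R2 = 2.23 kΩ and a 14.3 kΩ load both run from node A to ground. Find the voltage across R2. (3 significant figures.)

First combine the lower leg with the load: R2 ‖ R_L = 1.929 kΩ.
Voltage divider with the loaded lower leg: V_out = 12.0 × 1.929/(11.7 + 1.929) = 12.0 × 0.1415 = 1.699 V.

V_out ≈ 1.70 V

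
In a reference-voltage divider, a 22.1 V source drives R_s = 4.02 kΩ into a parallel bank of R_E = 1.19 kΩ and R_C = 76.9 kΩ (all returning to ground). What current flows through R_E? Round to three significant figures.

Equivalent of the parallel group: R_p = 1.172 kΩ.
V_A by voltage divider: V_A = 22.1 × 1.172/(4.02 + 1.172) = 4.988 V.
I(R_E) = V_A / R_E = 4.988/1.19 = 4.192 mA.

I ≈ 4.19 mA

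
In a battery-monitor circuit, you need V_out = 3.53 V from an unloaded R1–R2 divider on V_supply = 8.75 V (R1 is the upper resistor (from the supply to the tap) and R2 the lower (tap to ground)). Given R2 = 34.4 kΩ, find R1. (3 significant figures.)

R1 ≈ 50.9 kΩ

Required fraction k = V_out/V_supply = 0.4034.
So R1 = R2 · (V_supply/V_out − 1) = 34.4 × (8.75/3.53 − 1) = 34.4 × 1.479 = 50.87 kΩ.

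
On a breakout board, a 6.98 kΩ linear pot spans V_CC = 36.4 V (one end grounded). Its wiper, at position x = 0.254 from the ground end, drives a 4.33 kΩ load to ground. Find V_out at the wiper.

The pot divides into 5.207 kΩ above the wiper and 1.773 kΩ below.
(x·R_p) ‖ R_L = 1.258 kΩ.
V_out = 36.4 × 1.258/(5.207 + 1.258) = 7.082 V.

V_out ≈ 7.08 V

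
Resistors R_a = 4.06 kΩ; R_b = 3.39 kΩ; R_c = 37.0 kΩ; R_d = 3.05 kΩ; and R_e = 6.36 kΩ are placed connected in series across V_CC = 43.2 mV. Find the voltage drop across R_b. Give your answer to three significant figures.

V ≈ 2.72 mV

Series total: ΣR = 4.06 + 3.39 + 37.0 + 3.05 + 6.36 = 53.86 kΩ.
By the voltage-divider rule, V = 43.2 × 3.390/53.86 = 2.719 mV.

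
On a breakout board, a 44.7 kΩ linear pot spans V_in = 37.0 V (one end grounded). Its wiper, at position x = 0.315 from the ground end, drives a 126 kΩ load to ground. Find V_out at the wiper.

V_out ≈ 10.8 V

Split the track: R_lower = x·R_p = 14.08 kΩ, R_upper = (1−x)·R_p = 30.62 kΩ.
R_L loads the lower segment: effective lower R = 12.67 kΩ.
Loaded-divider output: V_out = 37.0 × 0.2926 = 10.83 V.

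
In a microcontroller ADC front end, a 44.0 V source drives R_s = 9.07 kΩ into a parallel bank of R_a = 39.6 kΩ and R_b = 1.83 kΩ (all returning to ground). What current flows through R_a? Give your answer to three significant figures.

I ≈ 0.180 mA

Combine the parallel branches: R_p = (1/39.6 + 1/1.83)⁻¹ = 1.749 kΩ.
V_A = 44.0 × 1.749/10.82 = 7.114 V.
Branch current I = V_A/R_a = 7.114/39.6 = 0.1796 mA.
(Check via current divider: I_total = 4.067 mA; share G_k/ΣG = 0.04417 → same result.)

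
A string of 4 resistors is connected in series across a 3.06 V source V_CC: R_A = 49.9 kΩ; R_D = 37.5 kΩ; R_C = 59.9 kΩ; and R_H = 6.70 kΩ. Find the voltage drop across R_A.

Total series resistance ΣR = 49.9 + 37.5 + 59.9 + 6.70 = 154.0 kΩ.
By the voltage-divider rule, V = 3.06 × 49.90/154.0 = 0.9915 V.

V ≈ 0.992 V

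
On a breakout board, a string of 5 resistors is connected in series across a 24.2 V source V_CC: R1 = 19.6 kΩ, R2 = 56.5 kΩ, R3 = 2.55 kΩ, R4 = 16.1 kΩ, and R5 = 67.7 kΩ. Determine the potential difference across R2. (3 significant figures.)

V ≈ 8.42 V

Total series resistance ΣR = 19.6 + 56.5 + 2.55 + 16.1 + 67.7 = 162.5 kΩ.
By the voltage-divider rule, V = 24.2 × 56.50/162.5 = 8.417 V.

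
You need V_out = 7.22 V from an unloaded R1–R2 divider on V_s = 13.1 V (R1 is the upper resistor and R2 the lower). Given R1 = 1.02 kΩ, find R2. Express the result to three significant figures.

R2 ≈ 1.25 kΩ

The divider ratio is R2/(R1+R2) = 7.22/13.1 = 0.5511.
R2 = R1 · 0.5511/(1 − 0.5511) = 1.252 kΩ.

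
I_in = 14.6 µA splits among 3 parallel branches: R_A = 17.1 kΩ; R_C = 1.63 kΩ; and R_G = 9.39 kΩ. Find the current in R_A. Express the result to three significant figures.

I ≈ 1.10 µA

ΣG = 1/17.1 + 1/1.63 + 1/9.39 = 0.7785.
R_A takes the fraction G_k/ΣG = 0.05848/0.7785 = 0.07512, so I = 14.6 × 0.07512 = 1.097 µA.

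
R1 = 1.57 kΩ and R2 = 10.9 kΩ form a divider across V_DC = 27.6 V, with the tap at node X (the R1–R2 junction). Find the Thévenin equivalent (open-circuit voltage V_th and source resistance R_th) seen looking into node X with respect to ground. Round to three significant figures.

V_th ≈ 24.1 V, R_th ≈ 1.37 kΩ

V_th is the unloaded tap voltage: V_DC · R2/(R1+R2) = 27.6 × 0.8741 = 24.13 V.
Zeroing V_DC shorts the top of R1 to ground, so R_th = R1 ‖ R2 = 1.372 kΩ.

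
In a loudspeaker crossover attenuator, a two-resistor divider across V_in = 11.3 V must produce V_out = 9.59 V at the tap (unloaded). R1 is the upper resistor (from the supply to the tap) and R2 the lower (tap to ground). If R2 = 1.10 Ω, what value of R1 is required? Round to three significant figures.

The divider ratio is R2/(R1+R2) = 9.59/11.3 = 0.8487.
So R1 = R2 · (V_in/V_out − 1) = 1.10 × (11.3/9.59 − 1) = 1.10 × 0.1783 = 0.1961 Ω.

R1 ≈ 0.196 Ω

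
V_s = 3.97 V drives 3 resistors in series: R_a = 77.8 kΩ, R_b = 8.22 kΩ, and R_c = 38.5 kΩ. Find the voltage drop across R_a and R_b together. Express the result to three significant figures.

V ≈ 2.74 V

Series total: ΣR = 77.8 + 8.22 + 38.5 = 124.5 kΩ.
R_{R_a..R_b} = 77.8 + 8.22 = 86.02 kΩ.
By the voltage-divider rule, V = 3.97 × 86.02/124.5 = 2.743 V.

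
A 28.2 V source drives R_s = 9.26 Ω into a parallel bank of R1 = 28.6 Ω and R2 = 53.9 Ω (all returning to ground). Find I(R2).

I ≈ 0.350 A

Combine the parallel branches: R_p = (1/28.6 + 1/53.9)⁻¹ = 18.69 Ω.
V_A = 28.2 × 18.69/27.95 = 18.86 V.
Branch current I = V_A/R2 = 18.86/53.9 = 0.3498 A.
(Equivalently: I_total = 1.009 A, then current-divider fraction G_k/ΣG = 0.3467.)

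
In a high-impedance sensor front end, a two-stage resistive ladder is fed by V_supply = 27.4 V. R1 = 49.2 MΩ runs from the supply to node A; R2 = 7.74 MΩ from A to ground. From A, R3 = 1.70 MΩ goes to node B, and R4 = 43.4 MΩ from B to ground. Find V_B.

The second stage (R3 + R4 = 45.10 MΩ) loads node A in parallel with R2.
Effective lower resistance at A: R2 ‖ 45.10 = 6.606 MΩ.
First divider: V_A = V_supply · 6.606/(49.2 + 6.606) = 3.244 V.
Stage 2 is unloaded, so V_B = V_A · R4/(R3+R4) = 3.244 × 43.4/45.10 = 3.121 V.

V_B ≈ 3.12 V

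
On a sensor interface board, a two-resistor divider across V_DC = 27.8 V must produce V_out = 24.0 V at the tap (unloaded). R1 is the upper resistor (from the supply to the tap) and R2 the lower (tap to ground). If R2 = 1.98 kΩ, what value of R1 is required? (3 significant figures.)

R1 ≈ 0.314 kΩ

The divider ratio is R2/(R1+R2) = 24.0/27.8 = 0.8633.
Rearranging, R1 = R2·(1−k)/k = 1.98 × 0.1583 = 0.3135 kΩ.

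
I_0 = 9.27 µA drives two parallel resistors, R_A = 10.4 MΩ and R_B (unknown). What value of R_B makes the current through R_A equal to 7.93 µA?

Two-branch current divider: I_A = I_0 · R_B/(R_A + R_B).
With f = 0.8554, R_B = R_A · f/(1−f) = 10.4 × 5.918 = 61.55 MΩ.

R_B ≈ 61.5 MΩ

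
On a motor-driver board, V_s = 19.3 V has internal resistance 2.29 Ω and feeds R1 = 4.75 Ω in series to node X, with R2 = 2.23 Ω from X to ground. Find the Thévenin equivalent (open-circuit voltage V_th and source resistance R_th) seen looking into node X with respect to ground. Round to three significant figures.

R1' = 2.29 + 4.75 = 7.040 Ω (source resistance + R1).
Open-circuit (no load on X): V_th = V_s · R2/(R1' + R2) = 19.3 × 2.23/(7.040 + 2.23) = 4.643 V.
Looking into X with the source shorted: R_th = R1'·R2/(R1'+R2) = 7.040 × 2.23/9.270 = 1.694 Ω.

V_th ≈ 4.64 V, R_th ≈ 1.69 Ω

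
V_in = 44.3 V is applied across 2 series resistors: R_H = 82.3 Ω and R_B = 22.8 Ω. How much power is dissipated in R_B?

The common current is I = 44.3/105.1 = 0.4215 A.
P(R_B) = I²·R_B = (0.4215)² × 22.8 = 4.051 W.

P ≈ 4.05 W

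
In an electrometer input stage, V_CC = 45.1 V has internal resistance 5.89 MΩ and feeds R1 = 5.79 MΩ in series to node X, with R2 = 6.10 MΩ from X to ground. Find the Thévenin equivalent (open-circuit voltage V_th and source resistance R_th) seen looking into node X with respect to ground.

V_th ≈ 15.5 V, R_th ≈ 4.01 MΩ

R1' = 5.89 + 5.79 = 11.68 MΩ (source resistance + R1).
With X open, the divider is unloaded: V_th = 45.1 × 6.10/17.78 = 15.47 V.
Looking into X with the source shorted: R_th = R1'·R2/(R1'+R2) = 11.68 × 6.10/17.78 = 4.007 MΩ.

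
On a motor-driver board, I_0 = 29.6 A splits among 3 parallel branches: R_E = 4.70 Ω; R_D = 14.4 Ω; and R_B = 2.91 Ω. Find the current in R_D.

ΣG = 1/4.70 + 1/14.4 + 1/2.91 = 0.6259.
R_D takes the fraction G_k/ΣG = 0.06944/0.6259 = 0.1110, so I = 29.6 × 0.1110 = 3.284 A.

I ≈ 3.28 A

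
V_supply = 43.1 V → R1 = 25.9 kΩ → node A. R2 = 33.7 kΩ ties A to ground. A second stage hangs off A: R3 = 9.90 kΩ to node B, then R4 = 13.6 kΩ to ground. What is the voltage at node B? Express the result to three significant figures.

Looking into the second stage from A: R3 + R4 = 23.50 kΩ appears in parallel with R2.
Effective lower resistance at A: R2 ‖ 23.50 = 13.85 kΩ.
First divider: V_A = V_supply · 13.85/(25.9 + 13.85) = 15.01 V.
V_B = V_A × 0.5787 = 8.689 V.

V_B ≈ 8.69 V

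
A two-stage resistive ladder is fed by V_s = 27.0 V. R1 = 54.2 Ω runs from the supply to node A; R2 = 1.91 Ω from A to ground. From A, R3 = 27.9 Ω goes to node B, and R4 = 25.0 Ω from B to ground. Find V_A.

Looking into the second stage from A: R3 + R4 = 52.90 Ω appears in parallel with R2.
R2 ‖ (R3+R4) = 1.843 Ω.
V_A = 27.0 × 1.843/(54.2 + 1.843) = 0.8881 V.

V_A ≈ 0.888 V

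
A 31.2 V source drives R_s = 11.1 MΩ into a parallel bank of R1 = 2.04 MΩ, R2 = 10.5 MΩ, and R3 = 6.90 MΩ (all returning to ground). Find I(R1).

Equivalent of the parallel group: R_p = 1.369 MΩ.
Node voltage V_A = V_in · R_p/(R_s + R_p) = 31.2 × 0.1098 = 3.426 V.
I(R1) = V_A / R1 = 3.426/2.04 = 1.679 µA.
(Equivalently: I_total = 2.502 µA, then current-divider fraction G_k/ΣG = 0.6712.)

I ≈ 1.68 µA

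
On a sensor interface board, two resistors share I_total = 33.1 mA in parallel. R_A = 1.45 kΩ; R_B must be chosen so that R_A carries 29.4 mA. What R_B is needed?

Two-branch current divider: I_A = I_total · R_B/(R_A + R_B).
29.4/33.1 = R_B/(R_A + R_B) → R_B = R_A · (0.8882)/(1 − 0.8882) = 1.45 × 7.946 = 11.52 kΩ.

R_B ≈ 11.5 kΩ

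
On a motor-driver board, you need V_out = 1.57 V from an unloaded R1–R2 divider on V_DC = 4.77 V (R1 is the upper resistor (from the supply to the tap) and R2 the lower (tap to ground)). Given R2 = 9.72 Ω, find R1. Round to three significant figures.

R1 ≈ 19.8 Ω

Required fraction k = V_out/V_DC = 0.3291.
Rearranging, R1 = R2·(1−k)/k = 9.72 × 2.038 = 19.81 Ω.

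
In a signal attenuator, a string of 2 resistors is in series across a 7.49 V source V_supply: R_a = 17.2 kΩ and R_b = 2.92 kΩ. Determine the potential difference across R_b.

V ≈ 1.09 V

Total series resistance ΣR = 17.2 + 2.92 = 20.12 kΩ.
V = V_supply · R/ΣR = 7.49 × 0.1451 = 1.087 V.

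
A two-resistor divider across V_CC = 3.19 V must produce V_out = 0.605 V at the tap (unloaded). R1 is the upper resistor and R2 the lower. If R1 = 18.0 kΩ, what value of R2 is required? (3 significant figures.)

R2 ≈ 4.21 kΩ

V_out/V_CC = R2/(R1+R2) = 0.1897.
Rearranging, R2 = R1·k/(1−k) = 18.0 × 0.2340 = 4.213 kΩ.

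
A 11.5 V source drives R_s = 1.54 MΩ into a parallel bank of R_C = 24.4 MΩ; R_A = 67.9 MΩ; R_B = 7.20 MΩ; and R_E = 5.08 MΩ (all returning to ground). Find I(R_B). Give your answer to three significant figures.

Equivalent of the parallel group: R_p = 2.555 MΩ.
V_A = 11.5 × 2.555/4.095 = 7.175 V.
I(R_B) = V_A / R_B = 7.175/7.20 = 0.9965 µA.

I ≈ 0.996 µA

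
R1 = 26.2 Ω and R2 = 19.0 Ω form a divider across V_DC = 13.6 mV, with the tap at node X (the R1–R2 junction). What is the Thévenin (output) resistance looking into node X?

Zeroing V_DC shorts the top of R1 to ground, so R_th = R1 ‖ R2 = 11.01 Ω.

R_th ≈ 11.0 Ω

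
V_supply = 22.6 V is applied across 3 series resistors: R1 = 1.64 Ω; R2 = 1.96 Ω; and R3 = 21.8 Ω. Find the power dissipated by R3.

The common current is I = 22.6/25.40 = 0.8898 A.
V(R3) = I·R = 19.40 V; P = V·I = 19.40 × 0.8898 = 17.26 W.

P ≈ 17.3 W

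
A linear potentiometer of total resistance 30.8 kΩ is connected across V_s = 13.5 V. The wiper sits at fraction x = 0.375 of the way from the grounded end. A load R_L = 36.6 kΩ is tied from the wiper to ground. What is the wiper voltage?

Split the track: R_lower = x·R_p = 11.55 kΩ, R_upper = (1−x)·R_p = 19.25 kΩ.
R_L loads the lower segment: effective lower R = 8.779 kΩ.
V_out = 13.5 × 8.779/(19.25 + 8.779) = 4.228 V.

V_out ≈ 4.23 V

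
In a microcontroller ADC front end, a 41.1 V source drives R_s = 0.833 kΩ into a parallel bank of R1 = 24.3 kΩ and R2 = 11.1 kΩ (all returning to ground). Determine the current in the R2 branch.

I ≈ 3.34 mA

Equivalent of the parallel group: R_p = 7.619 kΩ.
Node voltage V_A = V_in · R_p/(R_s + R_p) = 41.1 × 0.9014 = 37.05 V.
I(R2) = V_A / R2 = 37.05/11.1 = 3.338 mA.
(Check via current divider: I_total = 4.862 mA; share G_k/ΣG = 0.6864 → same result.)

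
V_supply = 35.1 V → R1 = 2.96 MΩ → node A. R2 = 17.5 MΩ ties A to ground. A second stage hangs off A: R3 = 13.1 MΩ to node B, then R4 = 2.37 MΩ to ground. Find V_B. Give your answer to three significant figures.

V_B ≈ 3.95 V

Looking into the second stage from A: R3 + R4 = 15.47 MΩ appears in parallel with R2.
Effective lower resistance at A: R2 ‖ 15.47 = 8.211 MΩ.
So V_A = 35.1 × 0.7350 = 25.80 V.
Then the unloaded second divider: V_B = V_A × R4/(R3+R4) = 25.80 × 0.1532 = 3.953 V.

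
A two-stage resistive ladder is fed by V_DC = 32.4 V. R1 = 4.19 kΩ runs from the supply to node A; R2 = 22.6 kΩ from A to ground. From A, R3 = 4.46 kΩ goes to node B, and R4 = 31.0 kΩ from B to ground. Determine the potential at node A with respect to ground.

Looking into the second stage from A: R3 + R4 = 35.46 kΩ appears in parallel with R2.
R2 ‖ (R3+R4) = 13.80 kΩ.
First divider: V_A = V_DC · 13.80/(4.19 + 13.80) = 24.86 V.

V_A ≈ 24.9 V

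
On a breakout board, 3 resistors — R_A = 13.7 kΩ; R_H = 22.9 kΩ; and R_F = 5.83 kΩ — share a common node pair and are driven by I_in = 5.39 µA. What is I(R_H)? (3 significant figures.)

I ≈ 0.817 µA

Conductances: ΣG = 1/13.7 + 1/22.9 + 1/5.83 = 0.2882 (1/kΩ).
R_H takes the fraction G_k/ΣG = 0.04367/0.2882 = 0.1515, so I = 5.39 × 0.1515 = 0.8167 µA.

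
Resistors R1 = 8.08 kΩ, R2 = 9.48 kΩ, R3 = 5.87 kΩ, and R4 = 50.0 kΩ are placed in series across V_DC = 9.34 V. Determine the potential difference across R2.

V ≈ 1.21 V

Series total: ΣR = 8.08 + 9.48 + 5.87 + 50.0 = 73.43 kΩ.
V = V_DC · R/ΣR = 9.34 × 0.1291 = 1.206 V.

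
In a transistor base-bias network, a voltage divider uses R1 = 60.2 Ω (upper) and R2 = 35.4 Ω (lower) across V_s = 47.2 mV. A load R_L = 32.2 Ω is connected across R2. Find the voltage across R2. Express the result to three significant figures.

V_out ≈ 10.3 mV

R2 ‖ R_L = (35.4 × 32.2)/(35.4 + 32.2) = 16.86 Ω.
Voltage divider with the loaded lower leg: V_out = 47.2 × 16.86/(60.2 + 16.86) = 47.2 × 0.2188 = 10.33 mV.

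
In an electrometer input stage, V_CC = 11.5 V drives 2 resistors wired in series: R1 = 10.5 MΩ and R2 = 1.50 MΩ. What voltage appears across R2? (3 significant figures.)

ΣR = 10.5 + 1.50 = 12.00 MΩ.
Voltage divider: V = V_CC · (1.500 / 12.00) = 11.5 × 0.1250 = 1.438 V.

V ≈ 1.44 V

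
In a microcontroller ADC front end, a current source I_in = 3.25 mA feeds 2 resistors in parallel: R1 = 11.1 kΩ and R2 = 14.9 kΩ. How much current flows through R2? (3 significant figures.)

For two parallel branches, I_k = I_in · (other R)/(sum of R).
So I = 3.25 × 11.1/26.00 = 1.387 mA.

I ≈ 1.39 mA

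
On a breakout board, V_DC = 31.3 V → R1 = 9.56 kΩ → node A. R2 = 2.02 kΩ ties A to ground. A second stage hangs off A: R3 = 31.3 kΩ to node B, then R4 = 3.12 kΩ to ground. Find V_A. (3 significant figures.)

V_A ≈ 5.21 V

Node A sees R2 in parallel with the series input of stage 2, R3 + R4 = 34.42 kΩ.
Effective lower resistance at A: R2 ‖ 34.42 = 1.908 kΩ.
V_A = 31.3 × 1.908/(9.56 + 1.908) = 5.208 V.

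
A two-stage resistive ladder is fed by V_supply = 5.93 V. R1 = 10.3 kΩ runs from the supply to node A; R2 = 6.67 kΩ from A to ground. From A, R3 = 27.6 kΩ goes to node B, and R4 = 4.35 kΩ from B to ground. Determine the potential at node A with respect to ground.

V_A ≈ 2.07 V

The second stage (R3 + R4 = 31.95 kΩ) loads node A in parallel with R2.
R2 ‖ (R3+R4) = 5.518 kΩ.
V_A = 5.93 × 5.518/(10.3 + 5.518) = 2.069 V.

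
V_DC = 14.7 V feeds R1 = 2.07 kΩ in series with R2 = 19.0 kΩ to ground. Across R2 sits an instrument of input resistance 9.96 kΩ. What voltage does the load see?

V_out ≈ 11.2 V

The load sits in parallel with R2, giving an effective lower resistance R2' = R2·R_L/(R2+R_L) = 6.535 kΩ.
Then V_out = V_DC · R2'/(R1 + R2') = 14.7 × 6.535/8.605 = 11.16 V.
(Unloaded it would be 13.3 V; the load pulls it down.)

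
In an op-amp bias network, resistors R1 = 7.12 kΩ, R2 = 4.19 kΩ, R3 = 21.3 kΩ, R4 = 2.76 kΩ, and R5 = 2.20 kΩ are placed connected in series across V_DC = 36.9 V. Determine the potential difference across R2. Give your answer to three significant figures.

V ≈ 4.12 V

Series total: ΣR = 7.12 + 4.19 + 21.3 + 2.76 + 2.20 = 37.57 kΩ.
By the voltage-divider rule, V = 36.9 × 4.190/37.57 = 4.115 V.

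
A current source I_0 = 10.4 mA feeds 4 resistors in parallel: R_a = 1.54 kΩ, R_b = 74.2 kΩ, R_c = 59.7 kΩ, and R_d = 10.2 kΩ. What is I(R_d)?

Total conductance ΣG = 1/1.54 + 1/74.2 + 1/59.7 + 1/10.2 = 0.7776 (units of 1/kΩ).
Current divider: I(R_d) = I_0 · G_k/ΣG = 10.4 × (0.09804/0.7776) = 10.4 × 0.1261 = 1.311 mA.

I ≈ 1.31 mA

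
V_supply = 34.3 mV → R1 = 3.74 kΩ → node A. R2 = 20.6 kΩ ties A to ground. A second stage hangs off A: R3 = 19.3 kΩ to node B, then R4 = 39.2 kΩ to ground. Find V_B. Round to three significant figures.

V_B ≈ 18.5 mV

Looking into the second stage from A: R3 + R4 = 58.50 kΩ appears in parallel with R2.
R2 ‖ (R3+R4) = 15.24 kΩ.
So V_A = 34.3 × 0.8029 = 27.54 mV.
Stage 2 is unloaded, so V_B = V_A · R4/(R3+R4) = 27.54 × 39.2/58.50 = 18.45 mV.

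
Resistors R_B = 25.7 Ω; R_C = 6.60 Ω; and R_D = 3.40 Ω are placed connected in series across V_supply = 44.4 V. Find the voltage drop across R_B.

ΣR = 25.7 + 6.60 + 3.40 = 35.70 Ω.
Voltage divider: V = V_supply · (25.70 / 35.70) = 44.4 × 0.7199 = 31.96 V.

V ≈ 32.0 V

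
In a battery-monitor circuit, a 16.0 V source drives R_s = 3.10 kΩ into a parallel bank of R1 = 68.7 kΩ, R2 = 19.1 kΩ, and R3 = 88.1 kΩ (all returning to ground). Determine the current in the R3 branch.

I ≈ 0.146 mA

Parallel bank: R_p = 1/(1/68.7 + 1/19.1 + 1/88.1) = 12.78 kΩ.
Node voltage V_A = V_s · R_p/(R_s + R_p) = 16.0 × 0.8048 = 12.88 V.
Branch current I = V_A/R3 = 12.88/88.1 = 0.1462 mA.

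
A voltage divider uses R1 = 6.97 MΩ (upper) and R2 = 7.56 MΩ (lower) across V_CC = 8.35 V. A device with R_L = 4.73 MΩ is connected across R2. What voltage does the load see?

The load sits in parallel with R2, giving an effective lower resistance R2' = R2·R_L/(R2+R_L) = 2.910 MΩ.
Then V_out = V_CC · R2'/(R1 + R2') = 8.35 × 2.910/9.880 = 2.459 V.
(Unloaded it would be 4.34 V; the load pulls it down.)

V_out ≈ 2.46 V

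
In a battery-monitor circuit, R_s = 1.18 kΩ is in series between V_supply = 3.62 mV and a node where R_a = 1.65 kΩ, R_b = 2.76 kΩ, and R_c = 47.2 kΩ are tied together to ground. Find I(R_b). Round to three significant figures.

Combine the parallel branches: R_p = (1/1.65 + 1/2.76 + 1/47.2)⁻¹ = 1.011 kΩ.
V_A by voltage divider: V_A = 3.62 × 1.011/(1.18 + 1.011) = 1.670 mV.
I(R_b) = V_A / R_b = 1.670/2.76 = 0.6051 µA.

I ≈ 0.605 µA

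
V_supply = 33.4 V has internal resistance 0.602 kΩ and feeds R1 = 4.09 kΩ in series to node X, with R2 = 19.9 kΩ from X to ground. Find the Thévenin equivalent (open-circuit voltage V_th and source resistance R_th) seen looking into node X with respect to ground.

V_th ≈ 27.0 V, R_th ≈ 3.80 kΩ

R1' = 0.602 + 4.09 = 4.692 kΩ (source resistance + R1).
V_th is the unloaded tap voltage: V_supply · R2/(R1'+R2) = 33.4 × 0.8092 = 27.03 V.
Looking into X with the source shorted: R_th = R1'·R2/(R1'+R2) = 4.692 × 19.9/24.59 = 3.797 kΩ.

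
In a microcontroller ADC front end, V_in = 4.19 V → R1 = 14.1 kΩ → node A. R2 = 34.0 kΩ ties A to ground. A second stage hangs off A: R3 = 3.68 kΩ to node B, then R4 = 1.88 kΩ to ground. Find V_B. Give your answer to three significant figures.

Node A sees R2 in parallel with the series input of stage 2, R3 + R4 = 5.560 kΩ.
R2 ‖ (R3+R4) = 4.779 kΩ.
V_A = 4.19 × 4.779/(14.1 + 4.779) = 1.061 V.
V_B = V_A × 0.3381 = 0.3586 V.

V_B ≈ 0.359 V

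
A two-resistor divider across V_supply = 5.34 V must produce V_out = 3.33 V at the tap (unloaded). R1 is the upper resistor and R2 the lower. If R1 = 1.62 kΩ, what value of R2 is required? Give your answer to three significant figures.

R2 ≈ 2.68 kΩ

The divider ratio is R2/(R1+R2) = 3.33/5.34 = 0.6236.
So R2 = R1 · V_out/(V_supply − V_out) = 1.62 × 3.33/(5.34 − 3.33) = 1.62 × 1.657 = 2.684 kΩ.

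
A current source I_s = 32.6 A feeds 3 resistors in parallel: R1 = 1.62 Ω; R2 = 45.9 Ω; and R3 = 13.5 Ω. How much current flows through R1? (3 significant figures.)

Total conductance ΣG = 1/1.62 + 1/45.9 + 1/13.5 = 0.7131 (units of 1/Ω).
R1 takes the fraction G_k/ΣG = 0.6173/0.7131 = 0.8656, so I = 32.6 × 0.8656 = 28.22 A.

I ≈ 28.2 A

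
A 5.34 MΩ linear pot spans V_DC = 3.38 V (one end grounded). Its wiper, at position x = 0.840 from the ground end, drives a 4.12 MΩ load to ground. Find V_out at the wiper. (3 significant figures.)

The pot divides into 0.8544 MΩ above the wiper and 4.486 MΩ below.
Lower segment in parallel with the load: 4.486 ‖ 4.12 = 2.148 MΩ.
Then V_out = V_DC · 2.148/(0.8544 + 2.148) = 2.418 V.

V_out ≈ 2.42 V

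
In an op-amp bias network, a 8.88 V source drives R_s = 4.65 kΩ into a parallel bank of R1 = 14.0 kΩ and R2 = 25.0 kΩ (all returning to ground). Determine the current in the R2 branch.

Equivalent of the parallel group: R_p = 8.974 kΩ.
V_A = 8.88 × 8.974/13.62 = 5.849 V.
Branch current I = V_A/R2 = 5.849/25.0 = 0.2340 mA.
(Check via current divider: I_total = 0.6518 mA; share G_k/ΣG = 0.3590 → same result.)

I ≈ 0.234 mA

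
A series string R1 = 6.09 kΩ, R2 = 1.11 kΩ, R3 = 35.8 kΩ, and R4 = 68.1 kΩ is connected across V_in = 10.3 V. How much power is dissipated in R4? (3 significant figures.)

The common current is I = 10.3/111.1 = 0.09271 mA.
V(R4) = I·R = 6.314 V; P = V·I = 6.314 × 0.09271 = 0.5853 mW.

P ≈ 0.585 mW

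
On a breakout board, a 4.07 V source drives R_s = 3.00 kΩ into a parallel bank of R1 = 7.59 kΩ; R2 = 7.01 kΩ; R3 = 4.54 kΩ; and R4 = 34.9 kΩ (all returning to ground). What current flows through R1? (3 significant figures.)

I ≈ 0.209 mA

Equivalent of the parallel group: R_p = 1.911 kΩ.
V_A by voltage divider: V_A = 4.07 × 1.911/(3.00 + 1.911) = 1.584 V.
Branch current I = V_A/R1 = 1.584/7.59 = 0.2087 mA.
(Check via current divider: I_total = 0.8288 mA; share G_k/ΣG = 0.2518 → same result.)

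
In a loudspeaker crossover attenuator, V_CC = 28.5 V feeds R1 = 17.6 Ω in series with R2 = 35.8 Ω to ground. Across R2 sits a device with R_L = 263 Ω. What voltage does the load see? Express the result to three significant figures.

V_out ≈ 18.3 V

The load sits in parallel with R2, giving an effective lower resistance R2' = R2·R_L/(R2+R_L) = 31.51 Ω.
Voltage divider with the loaded lower leg: V_out = 28.5 × 31.51/(17.6 + 31.51) = 28.5 × 0.6416 = 18.29 V.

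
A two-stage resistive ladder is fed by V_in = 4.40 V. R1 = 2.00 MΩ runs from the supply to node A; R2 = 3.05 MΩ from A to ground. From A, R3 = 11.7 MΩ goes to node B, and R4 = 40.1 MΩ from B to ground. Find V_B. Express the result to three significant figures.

Looking into the second stage from A: R3 + R4 = 51.80 MΩ appears in parallel with R2.
Effective lower resistance at A: R2 ‖ 51.80 = 2.880 MΩ.
First divider: V_A = V_in · 2.880/(2.00 + 2.880) = 2.597 V.
V_B = V_A × 0.7741 = 2.010 V.

V_B ≈ 2.01 V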